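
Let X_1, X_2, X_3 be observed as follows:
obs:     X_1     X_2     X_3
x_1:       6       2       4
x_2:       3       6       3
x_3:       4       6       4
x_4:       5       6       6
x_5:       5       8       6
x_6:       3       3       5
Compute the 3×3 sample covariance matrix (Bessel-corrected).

Step 1 — column means:
  mean(X_1) = (6 + 3 + 4 + 5 + 5 + 3) / 6 = 26/6 = 4.3333
  mean(X_2) = (2 + 6 + 6 + 6 + 8 + 3) / 6 = 31/6 = 5.1667
  mean(X_3) = (4 + 3 + 4 + 6 + 6 + 5) / 6 = 28/6 = 4.6667

Step 2 — sample covariance S[i,j] = (1/(n-1)) · Σ_k (x_{k,i} - mean_i) · (x_{k,j} - mean_j), with n-1 = 5.
  S[X_1,X_1] = ((1.6667)·(1.6667) + (-1.3333)·(-1.3333) + (-0.3333)·(-0.3333) + (0.6667)·(0.6667) + (0.6667)·(0.6667) + (-1.3333)·(-1.3333)) / 5 = 7.3333/5 = 1.4667
  S[X_1,X_2] = ((1.6667)·(-3.1667) + (-1.3333)·(0.8333) + (-0.3333)·(0.8333) + (0.6667)·(0.8333) + (0.6667)·(2.8333) + (-1.3333)·(-2.1667)) / 5 = -1.3333/5 = -0.2667
  S[X_1,X_3] = ((1.6667)·(-0.6667) + (-1.3333)·(-1.6667) + (-0.3333)·(-0.6667) + (0.6667)·(1.3333) + (0.6667)·(1.3333) + (-1.3333)·(0.3333)) / 5 = 2.6667/5 = 0.5333
  S[X_2,X_2] = ((-3.1667)·(-3.1667) + (0.8333)·(0.8333) + (0.8333)·(0.8333) + (0.8333)·(0.8333) + (2.8333)·(2.8333) + (-2.1667)·(-2.1667)) / 5 = 24.8333/5 = 4.9667
  S[X_2,X_3] = ((-3.1667)·(-0.6667) + (0.8333)·(-1.6667) + (0.8333)·(-0.6667) + (0.8333)·(1.3333) + (2.8333)·(1.3333) + (-2.1667)·(0.3333)) / 5 = 4.3333/5 = 0.8667
  S[X_3,X_3] = ((-0.6667)·(-0.6667) + (-1.6667)·(-1.6667) + (-0.6667)·(-0.6667) + (1.3333)·(1.3333) + (1.3333)·(1.3333) + (0.3333)·(0.3333)) / 5 = 7.3333/5 = 1.4667

S is symmetric (S[j,i] = S[i,j]). Assembling:

S = [[1.4667, -0.2667, 0.5333],
 [-0.2667, 4.9667, 0.8667],
 [0.5333, 0.8667, 1.4667]]


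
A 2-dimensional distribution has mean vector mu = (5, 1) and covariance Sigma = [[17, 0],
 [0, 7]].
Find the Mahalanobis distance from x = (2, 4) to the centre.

Step 1 — centre the observation: (x - mu) = (-3, 3).

Step 2 — invert Sigma. det(Sigma) = 17·7 - (0)² = 119.
  Sigma^{-1} = (1/det) · [[d, -b], [-b, a]] = [[0.0588, 0],
 [0, 0.1429]].

Step 3 — form the quadratic (x - mu)^T · Sigma^{-1} · (x - mu):
  Sigma^{-1} · (x - mu) = (-0.1765, 0.4286).
  (x - mu)^T · [Sigma^{-1} · (x - mu)] = (-3)·(-0.1765) + (3)·(0.4286) = 1.8151.

Step 4 — take square root: d = √(1.8151) ≈ 1.3473.

d(x, mu) = √(1.8151) ≈ 1.3473


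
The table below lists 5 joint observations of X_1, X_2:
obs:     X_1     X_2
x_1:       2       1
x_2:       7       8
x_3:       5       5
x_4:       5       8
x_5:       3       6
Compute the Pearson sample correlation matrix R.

Step 1 — column means:
  mean(X_1) = (2 + 7 + 5 + 5 + 3) / 5 = 22/5 = 4.4
  mean(X_2) = (1 + 8 + 5 + 8 + 6) / 5 = 28/5 = 5.6

Step 2 — sample variances and covariances s[i,j] = (1/(n-1)) · Σ_k (x_{k,i} - mean_i) · (x_{k,j} - mean_j), with n-1 = 4:
  s[X_1,X_1] = ((-2.4)·(-2.4) + (2.6)·(2.6) + (0.6)·(0.6) + (0.6)·(0.6) + (-1.4)·(-1.4)) / 4 = 15.2/4 = 3.8
  s[X_1,X_2] = ((-2.4)·(-4.6) + (2.6)·(2.4) + (0.6)·(-0.6) + (0.6)·(2.4) + (-1.4)·(0.4)) / 4 = 17.8/4 = 4.45
  s[X_2,X_2] = ((-4.6)·(-4.6) + (2.4)·(2.4) + (-0.6)·(-0.6) + (2.4)·(2.4) + (0.4)·(0.4)) / 4 = 33.2/4 = 8.3
  Sample standard deviations s_i = √(s[i,i]):
  s(X_1) = √(3.8) = 1.9494
  s(X_2) = √(8.3) = 2.881

Step 3 — r_{ij} = s_{ij} / (s_i · s_j):
  r[X_1,X_1] = 1 (diagonal).
  r[X_1,X_2] = 4.45 / (1.9494 · 2.881) = 4.45 / 5.616 = 0.7924
  r[X_2,X_2] = 1 (diagonal).

R is symmetric with unit diagonal. Assembling:

R = [[1, 0.7924],
 [0.7924, 1]]


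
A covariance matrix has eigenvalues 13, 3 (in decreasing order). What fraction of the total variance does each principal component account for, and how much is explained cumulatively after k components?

Step 1 — total variance = trace(Sigma) = Σ λ_i = 13 + 3 = 16.

Step 2 — fraction explained by component i = λ_i / Σ λ:
  PC1: 13/16 = 0.8125
  PC2: 3/16 = 0.1875

Step 3 — cumulative fraction after k components = (λ_1 + ... + λ_k) / Σ λ:
  k = 1: 13/16 = 0.8125
  k = 2: (13 + 3)/16 = 16/16 = 1

Summary (fraction, with percent):

explained: PC1 0.8125 (81.25%), PC2 0.1875 (18.75%);  cumulative: 0.8125, 1


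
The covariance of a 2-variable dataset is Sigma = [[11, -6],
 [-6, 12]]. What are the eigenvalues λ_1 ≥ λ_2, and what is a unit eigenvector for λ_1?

Step 1 — characteristic polynomial of 2×2 Sigma:
  det(Sigma - λI) = λ² - trace · λ + det = 0.
  trace = 11 + 12 = 23, det = 11·12 - (-6)² = 96.
Step 2 — discriminant:
  Δ = trace² - 4·det = 529 - 384 = 145.
Step 3 — eigenvalues:
  λ = (trace ± √Δ)/2 = (23 ± 12.0416)/2,
  λ_1 = 17.5208,  λ_2 = 5.4792.

Step 4 — unit eigenvector for λ_1: solve (Sigma - λ_1 I)v = 0. First row:
  (11 - 17.5208)·v_x + (-6)·v_y = 0, i.e. (-6.5208)·v_x + (-6)·v_y = 0,
  so v ∝ (b, λ_1 - a) = (-6, 6.5208); multiply by -1 so the first entry is positive: u = (6, -6.5208).
  ||u|| = √((6)² + (-6.5208)²) = √(78.5208) ≈ 8.8612,
  v_1 = u/||u|| ≈ (0.6771, -0.7359) (||v_1|| = 1).

λ_1 = 17.5208,  λ_2 = 5.4792;  v_1 ≈ (0.6771, -0.7359)


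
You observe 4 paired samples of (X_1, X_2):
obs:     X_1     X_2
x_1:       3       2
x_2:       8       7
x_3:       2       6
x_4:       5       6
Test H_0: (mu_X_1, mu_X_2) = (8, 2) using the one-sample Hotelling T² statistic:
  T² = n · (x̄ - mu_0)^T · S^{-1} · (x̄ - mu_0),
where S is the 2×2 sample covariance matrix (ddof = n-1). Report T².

Step 1 — sample mean vector:
  mean(X_1) = (3 + 8 + 2 + 5) / 4 = 18/4 = 4.5
  mean(X_2) = (2 + 7 + 6 + 6) / 4 = 21/4 = 5.25
  x̄ = (4.5, 5.25),  deviation x̄ - mu_0 = (4.5, 5.25) - (8, 2) = (-3.5, 3.25).

Step 2 — sample covariance matrix, S[i,j] = (1/(n-1)) · Σ_k (x_{k,i} - mean_i) · (x_{k,j} - mean_j), divisor n-1 = 3:
  S[X_1,X_1] = ((-1.5)·(-1.5) + (3.5)·(3.5) + (-2.5)·(-2.5) + (0.5)·(0.5)) / 3 = 21/3 = 7
  S[X_1,X_2] = ((-1.5)·(-3.25) + (3.5)·(1.75) + (-2.5)·(0.75) + (0.5)·(0.75)) / 3 = 9.5/3 = 3.1667
  S[X_2,X_2] = ((-3.25)·(-3.25) + (1.75)·(1.75) + (0.75)·(0.75) + (0.75)·(0.75)) / 3 = 14.75/3 = 4.9167
  S = [[7, 3.1667],
 [3.1667, 4.9167]].

Step 3 — invert S. det(S) = 7·4.9167 - (3.1667)² = 24.3889.
  S^{-1} = (1/det) · [[d, -b], [-b, a]] = [[0.2016, -0.1298],
 [-0.1298, 0.287]].

Step 4 — quadratic form (x̄ - mu_0)^T · S^{-1} · (x̄ - mu_0):
  S^{-1} · (x̄ - mu_0) = (-1.1276, 1.3872),
  (x̄ - mu_0)^T · [...] = (-3.5)·(-1.1276) + (3.25)·(1.3872) = 8.455.

Step 5 — scale by n: T² = 4 · 8.455 = 33.82.

T² ≈ 33.82


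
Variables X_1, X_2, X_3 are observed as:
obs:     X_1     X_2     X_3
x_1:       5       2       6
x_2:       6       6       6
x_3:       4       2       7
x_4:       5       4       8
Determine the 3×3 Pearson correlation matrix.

Step 1 — column means:
  mean(X_1) = (5 + 6 + 4 + 5) / 4 = 20/4 = 5
  mean(X_2) = (2 + 6 + 2 + 4) / 4 = 14/4 = 3.5
  mean(X_3) = (6 + 6 + 7 + 8) / 4 = 27/4 = 6.75

Step 2 — sample variances and covariances s[i,j] = (1/(n-1)) · Σ_k (x_{k,i} - mean_i) · (x_{k,j} - mean_j), with n-1 = 3:
  s[X_1,X_1] = ((0)·(0) + (1)·(1) + (-1)·(-1) + (0)·(0)) / 3 = 2/3 = 0.6667
  s[X_1,X_2] = ((0)·(-1.5) + (1)·(2.5) + (-1)·(-1.5) + (0)·(0.5)) / 3 = 4/3 = 1.3333
  s[X_1,X_3] = ((0)·(-0.75) + (1)·(-0.75) + (-1)·(0.25) + (0)·(1.25)) / 3 = -1/3 = -0.3333
  s[X_2,X_2] = ((-1.5)·(-1.5) + (2.5)·(2.5) + (-1.5)·(-1.5) + (0.5)·(0.5)) / 3 = 11/3 = 3.6667
  s[X_2,X_3] = ((-1.5)·(-0.75) + (2.5)·(-0.75) + (-1.5)·(0.25) + (0.5)·(1.25)) / 3 = -0.5/3 = -0.1667
  s[X_3,X_3] = ((-0.75)·(-0.75) + (-0.75)·(-0.75) + (0.25)·(0.25) + (1.25)·(1.25)) / 3 = 2.75/3 = 0.9167
  Sample standard deviations s_i = √(s[i,i]):
  s(X_1) = √(0.6667) = 0.8165
  s(X_2) = √(3.6667) = 1.9149
  s(X_3) = √(0.9167) = 0.9574

Step 3 — r_{ij} = s_{ij} / (s_i · s_j):
  r[X_1,X_1] = 1 (diagonal).
  r[X_1,X_2] = 1.3333 / (0.8165 · 1.9149) = 1.3333 / 1.5635 = 0.8528
  r[X_1,X_3] = -0.3333 / (0.8165 · 0.9574) = -0.3333 / 0.7817 = -0.4264
  r[X_2,X_2] = 1 (diagonal).
  r[X_2,X_3] = -0.1667 / (1.9149 · 0.9574) = -0.1667 / 1.8333 = -0.0909
  r[X_3,X_3] = 1 (diagonal).

R is symmetric with unit diagonal. Assembling:

R = [[1, 0.8528, -0.4264],
 [0.8528, 1, -0.0909],
 [-0.4264, -0.0909, 1]]


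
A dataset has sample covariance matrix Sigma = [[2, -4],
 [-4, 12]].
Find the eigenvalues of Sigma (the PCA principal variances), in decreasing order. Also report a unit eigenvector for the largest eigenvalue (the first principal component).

Step 1 — characteristic polynomial of 2×2 Sigma:
  det(Sigma - λI) = λ² - trace · λ + det = 0.
  trace = 2 + 12 = 14, det = 2·12 - (-4)² = 8.
Step 2 — discriminant:
  Δ = trace² - 4·det = 196 - 32 = 164.
Step 3 — eigenvalues:
  λ = (trace ± √Δ)/2 = (14 ± 12.8062)/2,
  λ_1 = 13.4031,  λ_2 = 0.5969.

Step 4 — unit eigenvector for λ_1: solve (Sigma - λ_1 I)v = 0. First row:
  (2 - 13.4031)·v_x + (-4)·v_y = 0, i.e. (-11.4031)·v_x + (-4)·v_y = 0,
  so v ∝ (b, λ_1 - a) = (-4, 11.4031); multiply by -1 so the first entry is positive: u = (4, -11.4031).
  ||u|| = √((4)² + (-11.4031)²) = √(146.0312) ≈ 12.0843,
  v_1 = u/||u|| ≈ (0.331, -0.9436) (||v_1|| = 1).

λ_1 = 13.4031,  λ_2 = 0.5969;  v_1 ≈ (0.331, -0.9436)


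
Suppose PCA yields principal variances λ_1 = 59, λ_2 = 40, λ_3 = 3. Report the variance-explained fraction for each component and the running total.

Step 1 — total variance = trace(Sigma) = Σ λ_i = 59 + 40 + 3 = 102.

Step 2 — fraction explained by component i = λ_i / Σ λ:
  PC1: 59/102 = 0.5784
  PC2: 40/102 = 0.3922
  PC3: 3/102 = 0.0294

Step 3 — cumulative fraction after k components = (λ_1 + ... + λ_k) / Σ λ:
  k = 1: 59/102 = 0.5784
  k = 2: (59 + 40)/102 = 99/102 = 0.9706
  k = 3: (59 + 40 + 3)/102 = 102/102 = 1

Summary (fraction, with percent):

explained: PC1 0.5784 (57.84%), PC2 0.3922 (39.22%), PC3 0.0294 (2.94%);  cumulative: 0.5784, 0.9706, 1


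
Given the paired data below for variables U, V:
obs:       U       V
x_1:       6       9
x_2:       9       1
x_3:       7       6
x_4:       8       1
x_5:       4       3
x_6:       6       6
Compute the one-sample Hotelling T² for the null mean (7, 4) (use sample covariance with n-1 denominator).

Step 1 — sample mean vector:
  mean(U) = (6 + 9 + 7 + 8 + 4 + 6) / 6 = 40/6 = 6.6667
  mean(V) = (9 + 1 + 6 + 1 + 3 + 6) / 6 = 26/6 = 4.3333
  x̄ = (6.6667, 4.3333),  deviation x̄ - mu_0 = (6.6667, 4.3333) - (7, 4) = (-0.3333, 0.3333).

Step 2 — sample covariance matrix, S[i,j] = (1/(n-1)) · Σ_k (x_{k,i} - mean_i) · (x_{k,j} - mean_j), divisor n-1 = 5:
  S[U,U] = ((-0.6667)·(-0.6667) + (2.3333)·(2.3333) + (0.3333)·(0.3333) + (1.3333)·(1.3333) + (-2.6667)·(-2.6667) + (-0.6667)·(-0.6667)) / 5 = 15.3333/5 = 3.0667
  S[U,V] = ((-0.6667)·(4.6667) + (2.3333)·(-3.3333) + (0.3333)·(1.6667) + (1.3333)·(-3.3333) + (-2.6667)·(-1.3333) + (-0.6667)·(1.6667)) / 5 = -12.3333/5 = -2.4667
  S[V,V] = ((4.6667)·(4.6667) + (-3.3333)·(-3.3333) + (1.6667)·(1.6667) + (-3.3333)·(-3.3333) + (-1.3333)·(-1.3333) + (1.6667)·(1.6667)) / 5 = 51.3333/5 = 10.2667
  S = [[3.0667, -2.4667],
 [-2.4667, 10.2667]].

Step 3 — invert S. det(S) = 3.0667·10.2667 - (-2.4667)² = 25.4.
  S^{-1} = (1/det) · [[d, -b], [-b, a]] = [[0.4042, 0.0971],
 [0.0971, 0.1207]].

Step 4 — quadratic form (x̄ - mu_0)^T · S^{-1} · (x̄ - mu_0):
  S^{-1} · (x̄ - mu_0) = (-0.1024, 0.0079),
  (x̄ - mu_0)^T · [...] = (-0.3333)·(-0.1024) + (0.3333)·(0.0079) = 0.0367.

Step 5 — scale by n: T² = 6 · 0.0367 = 0.2205.

T² ≈ 0.2205


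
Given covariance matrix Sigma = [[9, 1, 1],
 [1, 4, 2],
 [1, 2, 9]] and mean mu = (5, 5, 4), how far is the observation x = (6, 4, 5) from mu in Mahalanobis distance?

Step 1 — centre the observation: (x - mu) = (1, -1, 1).

Step 2 — invert Sigma (cofactor / det for 3×3, or solve directly):
  Sigma^{-1} = [[0.1147, -0.0251, -0.0072],
 [-0.0251, 0.2867, -0.0609],
 [-0.0072, -0.0609, 0.1254]].

Step 3 — form the quadratic (x - mu)^T · Sigma^{-1} · (x - mu):
  Sigma^{-1} · (x - mu) = (0.1326, -0.3728, 0.1792).
  (x - mu)^T · [Sigma^{-1} · (x - mu)] = (1)·(0.1326) + (-1)·(-0.3728) + (1)·(0.1792) = 0.6846.

Step 4 — take square root: d = √(0.6846) ≈ 0.8274.

d(x, mu) = √(0.6846) ≈ 0.8274


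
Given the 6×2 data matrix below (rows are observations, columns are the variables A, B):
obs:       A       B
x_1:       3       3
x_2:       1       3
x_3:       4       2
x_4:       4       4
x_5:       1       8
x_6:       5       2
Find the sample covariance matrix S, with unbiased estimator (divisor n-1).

Step 1 — column means:
  mean(A) = (3 + 1 + 4 + 4 + 1 + 5) / 6 = 18/6 = 3
  mean(B) = (3 + 3 + 2 + 4 + 8 + 2) / 6 = 22/6 = 3.6667

Step 2 — sample covariance S[i,j] = (1/(n-1)) · Σ_k (x_{k,i} - mean_i) · (x_{k,j} - mean_j), with n-1 = 5.
  S[A,A] = ((0)·(0) + (-2)·(-2) + (1)·(1) + (1)·(1) + (-2)·(-2) + (2)·(2)) / 5 = 14/5 = 2.8
  S[A,B] = ((0)·(-0.6667) + (-2)·(-0.6667) + (1)·(-1.6667) + (1)·(0.3333) + (-2)·(4.3333) + (2)·(-1.6667)) / 5 = -12/5 = -2.4
  S[B,B] = ((-0.6667)·(-0.6667) + (-0.6667)·(-0.6667) + (-1.6667)·(-1.6667) + (0.3333)·(0.3333) + (4.3333)·(4.3333) + (-1.6667)·(-1.6667)) / 5 = 25.3333/5 = 5.0667

S is symmetric (S[j,i] = S[i,j]). Assembling:

S = [[2.8, -2.4],
 [-2.4, 5.0667]]


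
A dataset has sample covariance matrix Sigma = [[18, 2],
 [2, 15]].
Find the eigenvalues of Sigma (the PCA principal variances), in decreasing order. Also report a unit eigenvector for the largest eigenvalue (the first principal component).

Step 1 — characteristic polynomial of 2×2 Sigma:
  det(Sigma - λI) = λ² - trace · λ + det = 0.
  trace = 18 + 15 = 33, det = 18·15 - (2)² = 266.
Step 2 — discriminant:
  Δ = trace² - 4·det = 1089 - 1064 = 25.
Step 3 — eigenvalues:
  λ = (trace ± √Δ)/2 = (33 ± 5)/2,
  λ_1 = 19,  λ_2 = 14.

Step 4 — unit eigenvector for λ_1: solve (Sigma - λ_1 I)v = 0. First row:
  (18 - 19)·v_x + (2)·v_y = 0, i.e. (-1)·v_x + (2)·v_y = 0,
  so v ∝ (b, λ_1 - a) = (2, 1) = u.
  ||u|| = √((2)² + (1)²) = √(5) ≈ 2.2361,
  v_1 = u/||u|| ≈ (0.8944, 0.4472) (||v_1|| = 1).

λ_1 = 19,  λ_2 = 14;  v_1 ≈ (0.8944, 0.4472)


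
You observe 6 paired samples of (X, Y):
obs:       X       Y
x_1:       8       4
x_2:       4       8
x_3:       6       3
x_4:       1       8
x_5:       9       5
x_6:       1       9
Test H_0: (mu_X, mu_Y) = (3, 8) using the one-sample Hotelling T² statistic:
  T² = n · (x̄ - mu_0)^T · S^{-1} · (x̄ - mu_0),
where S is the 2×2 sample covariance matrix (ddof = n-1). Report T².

Step 1 — sample mean vector:
  mean(X) = (8 + 4 + 6 + 1 + 9 + 1) / 6 = 29/6 = 4.8333
  mean(Y) = (4 + 8 + 3 + 8 + 5 + 9) / 6 = 37/6 = 6.1667
  x̄ = (4.8333, 6.1667),  deviation x̄ - mu_0 = (4.8333, 6.1667) - (3, 8) = (1.8333, -1.8333).

Step 2 — sample covariance matrix, S[i,j] = (1/(n-1)) · Σ_k (x_{k,i} - mean_i) · (x_{k,j} - mean_j), divisor n-1 = 5:
  S[X,X] = ((3.1667)·(3.1667) + (-0.8333)·(-0.8333) + (1.1667)·(1.1667) + (-3.8333)·(-3.8333) + (4.1667)·(4.1667) + (-3.8333)·(-3.8333)) / 5 = 58.8333/5 = 11.7667
  S[X,Y] = ((3.1667)·(-2.1667) + (-0.8333)·(1.8333) + (1.1667)·(-3.1667) + (-3.8333)·(1.8333) + (4.1667)·(-1.1667) + (-3.8333)·(2.8333)) / 5 = -34.8333/5 = -6.9667
  S[Y,Y] = ((-2.1667)·(-2.1667) + (1.8333)·(1.8333) + (-3.1667)·(-3.1667) + (1.8333)·(1.8333) + (-1.1667)·(-1.1667) + (2.8333)·(2.8333)) / 5 = 30.8333/5 = 6.1667
  S = [[11.7667, -6.9667],
 [-6.9667, 6.1667]].

Step 3 — invert S. det(S) = 11.7667·6.1667 - (-6.9667)² = 24.0267.
  S^{-1} = (1/det) · [[d, -b], [-b, a]] = [[0.2567, 0.29],
 [0.29, 0.4897]].

Step 4 — quadratic form (x̄ - mu_0)^T · S^{-1} · (x̄ - mu_0):
  S^{-1} · (x̄ - mu_0) = (-0.061, -0.3663),
  (x̄ - mu_0)^T · [...] = (1.8333)·(-0.061) + (-1.8333)·(-0.3663) = 0.5596.

Step 5 — scale by n: T² = 6 · 0.5596 = 3.3574.

T² ≈ 3.3574


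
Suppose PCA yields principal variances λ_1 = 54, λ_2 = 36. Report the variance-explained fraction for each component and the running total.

Step 1 — total variance = trace(Sigma) = Σ λ_i = 54 + 36 = 90.

Step 2 — fraction explained by component i = λ_i / Σ λ:
  PC1: 54/90 = 0.6
  PC2: 36/90 = 0.4

Step 3 — cumulative fraction after k components = (λ_1 + ... + λ_k) / Σ λ:
  k = 1: 54/90 = 0.6
  k = 2: (54 + 36)/90 = 90/90 = 1

Summary (fraction, with percent):

explained: PC1 0.6 (60%), PC2 0.4 (40%);  cumulative: 0.6, 1


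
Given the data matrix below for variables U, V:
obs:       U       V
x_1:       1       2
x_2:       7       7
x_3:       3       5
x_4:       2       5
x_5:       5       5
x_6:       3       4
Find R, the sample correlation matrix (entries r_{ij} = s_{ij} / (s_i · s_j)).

Step 1 — column means:
  mean(U) = (1 + 7 + 3 + 2 + 5 + 3) / 6 = 21/6 = 3.5
  mean(V) = (2 + 7 + 5 + 5 + 5 + 4) / 6 = 28/6 = 4.6667

Step 2 — sample variances and covariances s[i,j] = (1/(n-1)) · Σ_k (x_{k,i} - mean_i) · (x_{k,j} - mean_j), with n-1 = 5:
  s[U,U] = ((-2.5)·(-2.5) + (3.5)·(3.5) + (-0.5)·(-0.5) + (-1.5)·(-1.5) + (1.5)·(1.5) + (-0.5)·(-0.5)) / 5 = 23.5/5 = 4.7
  s[U,V] = ((-2.5)·(-2.6667) + (3.5)·(2.3333) + (-0.5)·(0.3333) + (-1.5)·(0.3333) + (1.5)·(0.3333) + (-0.5)·(-0.6667)) / 5 = 15/5 = 3
  s[V,V] = ((-2.6667)·(-2.6667) + (2.3333)·(2.3333) + (0.3333)·(0.3333) + (0.3333)·(0.3333) + (0.3333)·(0.3333) + (-0.6667)·(-0.6667)) / 5 = 13.3333/5 = 2.6667
  Sample standard deviations s_i = √(s[i,i]):
  s(U) = √(4.7) = 2.1679
  s(V) = √(2.6667) = 1.633

Step 3 — r_{ij} = s_{ij} / (s_i · s_j):
  r[U,U] = 1 (diagonal).
  r[U,V] = 3 / (2.1679 · 1.633) = 3 / 3.5402 = 0.8474
  r[V,V] = 1 (diagonal).

R is symmetric with unit diagonal. Assembling:

R = [[1, 0.8474],
 [0.8474, 1]]


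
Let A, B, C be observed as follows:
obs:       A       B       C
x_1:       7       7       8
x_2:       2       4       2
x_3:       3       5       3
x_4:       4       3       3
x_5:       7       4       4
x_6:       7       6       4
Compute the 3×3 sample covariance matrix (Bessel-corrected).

Step 1 — column means:
  mean(A) = (7 + 2 + 3 + 4 + 7 + 7) / 6 = 30/6 = 5
  mean(B) = (7 + 4 + 5 + 3 + 4 + 6) / 6 = 29/6 = 4.8333
  mean(C) = (8 + 2 + 3 + 3 + 4 + 4) / 6 = 24/6 = 4

Step 2 — sample covariance S[i,j] = (1/(n-1)) · Σ_k (x_{k,i} - mean_i) · (x_{k,j} - mean_j), with n-1 = 5.
  S[A,A] = ((2)·(2) + (-3)·(-3) + (-2)·(-2) + (-1)·(-1) + (2)·(2) + (2)·(2)) / 5 = 26/5 = 5.2
  S[A,B] = ((2)·(2.1667) + (-3)·(-0.8333) + (-2)·(0.1667) + (-1)·(-1.8333) + (2)·(-0.8333) + (2)·(1.1667)) / 5 = 9/5 = 1.8
  S[A,C] = ((2)·(4) + (-3)·(-2) + (-2)·(-1) + (-1)·(-1) + (2)·(0) + (2)·(0)) / 5 = 17/5 = 3.4
  S[B,B] = ((2.1667)·(2.1667) + (-0.8333)·(-0.8333) + (0.1667)·(0.1667) + (-1.8333)·(-1.8333) + (-0.8333)·(-0.8333) + (1.1667)·(1.1667)) / 5 = 10.8333/5 = 2.1667
  S[B,C] = ((2.1667)·(4) + (-0.8333)·(-2) + (0.1667)·(-1) + (-1.8333)·(-1) + (-0.8333)·(0) + (1.1667)·(0)) / 5 = 12/5 = 2.4
  S[C,C] = ((4)·(4) + (-2)·(-2) + (-1)·(-1) + (-1)·(-1) + (0)·(0) + (0)·(0)) / 5 = 22/5 = 4.4

S is symmetric (S[j,i] = S[i,j]). Assembling:

S = [[5.2, 1.8, 3.4],
 [1.8, 2.1667, 2.4],
 [3.4, 2.4, 4.4]]


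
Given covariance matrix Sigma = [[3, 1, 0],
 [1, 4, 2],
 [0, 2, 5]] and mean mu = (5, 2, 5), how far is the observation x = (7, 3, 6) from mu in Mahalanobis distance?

Step 1 — centre the observation: (x - mu) = (2, 1, 1).

Step 2 — invert Sigma (cofactor / det for 3×3, or solve directly):
  Sigma^{-1} = [[0.3721, -0.1163, 0.0465],
 [-0.1163, 0.3488, -0.1395],
 [0.0465, -0.1395, 0.2558]].

Step 3 — form the quadratic (x - mu)^T · Sigma^{-1} · (x - mu):
  Sigma^{-1} · (x - mu) = (0.6744, -0.0233, 0.2093).
  (x - mu)^T · [Sigma^{-1} · (x - mu)] = (2)·(0.6744) + (1)·(-0.0233) + (1)·(0.2093) = 1.5349.

Step 4 — take square root: d = √(1.5349) ≈ 1.2389.

d(x, mu) = √(1.5349) ≈ 1.2389


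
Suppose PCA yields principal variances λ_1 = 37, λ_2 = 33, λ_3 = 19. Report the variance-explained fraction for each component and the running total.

Step 1 — total variance = trace(Sigma) = Σ λ_i = 37 + 33 + 19 = 89.

Step 2 — fraction explained by component i = λ_i / Σ λ:
  PC1: 37/89 = 0.4157
  PC2: 33/89 = 0.3708
  PC3: 19/89 = 0.2135

Step 3 — cumulative fraction after k components = (λ_1 + ... + λ_k) / Σ λ:
  k = 1: 37/89 = 0.4157
  k = 2: (37 + 33)/89 = 70/89 = 0.7865
  k = 3: (37 + 33 + 19)/89 = 89/89 = 1

Summary (fraction, with percent):

explained: PC1 0.4157 (41.57%), PC2 0.3708 (37.08%), PC3 0.2135 (21.35%);  cumulative: 0.4157, 0.7865, 1


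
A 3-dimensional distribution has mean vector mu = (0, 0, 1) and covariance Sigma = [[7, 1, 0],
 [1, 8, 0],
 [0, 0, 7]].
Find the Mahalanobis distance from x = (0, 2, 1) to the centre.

Step 1 — centre the observation: (x - mu) = (0, 2, 0).

Step 2 — invert Sigma (cofactor / det for 3×3, or solve directly):
  Sigma^{-1} = [[0.1455, -0.0182, 0],
 [-0.0182, 0.1273, 0],
 [0, 0, 0.1429]].

Step 3 — form the quadratic (x - mu)^T · Sigma^{-1} · (x - mu):
  Sigma^{-1} · (x - mu) = (-0.0364, 0.2545, 0).
  (x - mu)^T · [Sigma^{-1} · (x - mu)] = (0)·(-0.0364) + (2)·(0.2545) + (0)·(0) = 0.5091.

Step 4 — take square root: d = √(0.5091) ≈ 0.7135.

d(x, mu) = √(0.5091) ≈ 0.7135


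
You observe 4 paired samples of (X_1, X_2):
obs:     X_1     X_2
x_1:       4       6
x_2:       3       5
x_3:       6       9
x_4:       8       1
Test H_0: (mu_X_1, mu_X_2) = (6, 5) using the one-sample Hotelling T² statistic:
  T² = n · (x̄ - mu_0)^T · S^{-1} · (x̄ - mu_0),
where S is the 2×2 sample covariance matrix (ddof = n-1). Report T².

Step 1 — sample mean vector:
  mean(X_1) = (4 + 3 + 6 + 8) / 4 = 21/4 = 5.25
  mean(X_2) = (6 + 5 + 9 + 1) / 4 = 21/4 = 5.25
  x̄ = (5.25, 5.25),  deviation x̄ - mu_0 = (5.25, 5.25) - (6, 5) = (-0.75, 0.25).

Step 2 — sample covariance matrix, S[i,j] = (1/(n-1)) · Σ_k (x_{k,i} - mean_i) · (x_{k,j} - mean_j), divisor n-1 = 3:
  S[X_1,X_1] = ((-1.25)·(-1.25) + (-2.25)·(-2.25) + (0.75)·(0.75) + (2.75)·(2.75)) / 3 = 14.75/3 = 4.9167
  S[X_1,X_2] = ((-1.25)·(0.75) + (-2.25)·(-0.25) + (0.75)·(3.75) + (2.75)·(-4.25)) / 3 = -9.25/3 = -3.0833
  S[X_2,X_2] = ((0.75)·(0.75) + (-0.25)·(-0.25) + (3.75)·(3.75) + (-4.25)·(-4.25)) / 3 = 32.75/3 = 10.9167
  S = [[4.9167, -3.0833],
 [-3.0833, 10.9167]].

Step 3 — invert S. det(S) = 4.9167·10.9167 - (-3.0833)² = 44.1667.
  S^{-1} = (1/det) · [[d, -b], [-b, a]] = [[0.2472, 0.0698],
 [0.0698, 0.1113]].

Step 4 — quadratic form (x̄ - mu_0)^T · S^{-1} · (x̄ - mu_0):
  S^{-1} · (x̄ - mu_0) = (-0.1679, -0.0245),
  (x̄ - mu_0)^T · [...] = (-0.75)·(-0.1679) + (0.25)·(-0.0245) = 0.1198.

Step 5 — scale by n: T² = 4 · 0.1198 = 0.4792.

T² ≈ 0.4792


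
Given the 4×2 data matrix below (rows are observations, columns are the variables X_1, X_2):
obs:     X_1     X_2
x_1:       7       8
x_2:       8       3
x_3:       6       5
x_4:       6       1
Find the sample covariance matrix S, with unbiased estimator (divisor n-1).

Step 1 — column means:
  mean(X_1) = (7 + 8 + 6 + 6) / 4 = 27/4 = 6.75
  mean(X_2) = (8 + 3 + 5 + 1) / 4 = 17/4 = 4.25

Step 2 — sample covariance S[i,j] = (1/(n-1)) · Σ_k (x_{k,i} - mean_i) · (x_{k,j} - mean_j), with n-1 = 3.
  S[X_1,X_1] = ((0.25)·(0.25) + (1.25)·(1.25) + (-0.75)·(-0.75) + (-0.75)·(-0.75)) / 3 = 2.75/3 = 0.9167
  S[X_1,X_2] = ((0.25)·(3.75) + (1.25)·(-1.25) + (-0.75)·(0.75) + (-0.75)·(-3.25)) / 3 = 1.25/3 = 0.4167
  S[X_2,X_2] = ((3.75)·(3.75) + (-1.25)·(-1.25) + (0.75)·(0.75) + (-3.25)·(-3.25)) / 3 = 26.75/3 = 8.9167

S is symmetric (S[j,i] = S[i,j]). Assembling:

S = [[0.9167, 0.4167],
 [0.4167, 8.9167]]


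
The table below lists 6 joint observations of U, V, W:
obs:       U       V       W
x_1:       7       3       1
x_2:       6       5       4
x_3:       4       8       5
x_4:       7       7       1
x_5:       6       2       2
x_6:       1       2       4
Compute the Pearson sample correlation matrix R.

Step 1 — column means:
  mean(U) = (7 + 6 + 4 + 7 + 6 + 1) / 6 = 31/6 = 5.1667
  mean(V) = (3 + 5 + 8 + 7 + 2 + 2) / 6 = 27/6 = 4.5
  mean(W) = (1 + 4 + 5 + 1 + 2 + 4) / 6 = 17/6 = 2.8333

Step 2 — sample variances and covariances s[i,j] = (1/(n-1)) · Σ_k (x_{k,i} - mean_i) · (x_{k,j} - mean_j), with n-1 = 5:
  s[U,U] = ((1.8333)·(1.8333) + (0.8333)·(0.8333) + (-1.1667)·(-1.1667) + (1.8333)·(1.8333) + (0.8333)·(0.8333) + (-4.1667)·(-4.1667)) / 5 = 26.8333/5 = 5.3667
  s[U,V] = ((1.8333)·(-1.5) + (0.8333)·(0.5) + (-1.1667)·(3.5) + (1.8333)·(2.5) + (0.8333)·(-2.5) + (-4.1667)·(-2.5)) / 5 = 6.5/5 = 1.3
  s[U,W] = ((1.8333)·(-1.8333) + (0.8333)·(1.1667) + (-1.1667)·(2.1667) + (1.8333)·(-1.8333) + (0.8333)·(-0.8333) + (-4.1667)·(1.1667)) / 5 = -13.8333/5 = -2.7667
  s[V,V] = ((-1.5)·(-1.5) + (0.5)·(0.5) + (3.5)·(3.5) + (2.5)·(2.5) + (-2.5)·(-2.5) + (-2.5)·(-2.5)) / 5 = 33.5/5 = 6.7
  s[V,W] = ((-1.5)·(-1.8333) + (0.5)·(1.1667) + (3.5)·(2.1667) + (2.5)·(-1.8333) + (-2.5)·(-0.8333) + (-2.5)·(1.1667)) / 5 = 5.5/5 = 1.1
  s[W,W] = ((-1.8333)·(-1.8333) + (1.1667)·(1.1667) + (2.1667)·(2.1667) + (-1.8333)·(-1.8333) + (-0.8333)·(-0.8333) + (1.1667)·(1.1667)) / 5 = 14.8333/5 = 2.9667
  Sample standard deviations s_i = √(s[i,i]):
  s(U) = √(5.3667) = 2.3166
  s(V) = √(6.7) = 2.5884
  s(W) = √(2.9667) = 1.7224

Step 3 — r_{ij} = s_{ij} / (s_i · s_j):
  r[U,U] = 1 (diagonal).
  r[U,V] = 1.3 / (2.3166 · 2.5884) = 1.3 / 5.9964 = 0.2168
  r[U,W] = -2.7667 / (2.3166 · 1.7224) = -2.7667 / 3.9901 = -0.6934
  r[V,V] = 1 (diagonal).
  r[V,W] = 1.1 / (2.5884 · 1.7224) = 1.1 / 4.4583 = 0.2467
  r[W,W] = 1 (diagonal).

R is symmetric with unit diagonal. Assembling:

R = [[1, 0.2168, -0.6934],
 [0.2168, 1, 0.2467],
 [-0.6934, 0.2467, 1]]


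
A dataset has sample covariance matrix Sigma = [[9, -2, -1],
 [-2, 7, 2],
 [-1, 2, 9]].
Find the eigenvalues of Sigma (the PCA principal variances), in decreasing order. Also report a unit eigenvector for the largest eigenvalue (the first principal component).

Step 1 — characteristic polynomial p(λ) = det(λI - Sigma) = λ³ - tr·λ² + c_1·λ - det, where tr = trace, c_1 = sum of the principal 2×2 minors, det = det(Sigma):
  tr = 9 + 7 + 9 = 25,
  c_1 = (9·7 - (-2)²) + (9·9 - (-1)²) + (7·9 - (2)²) = 59 + 80 + 59 = 198,
  det = 9·(7·9 - (2)²) - (-2)·((-2)·9 - (2)·(-1)) + (-1)·((-2)·(2) - 7·(-1)) = 9·(59) - (-2)·(-16) + (-1)·(3) = 496.
  So p(λ) = λ³ - 25λ² + 198λ - 496.
Step 2 — look for an integer root (rational root theorem: any rational root is an integer divisor of 496). Testing λ = 8:
  p(8) = 512 - 1600 + 1584 - 496 = 0  ✓
  Dividing out (λ - 8): p(λ) = (λ - 8)(λ² - 17λ + 62).
Step 3 — remaining eigenvalues from the quadratic λ² - 17λ + 62 = 0:
  Δ = 17² - 4·62 = 289 - 248 = 41,  λ = (17 ± √41)/2 = (17 ± 6.4031)/2 ≈ 11.7016 or 5.2984.
  Sorted: λ_1 = 11.7016,  λ_2 = 8,  λ_3 = 5.2984  (check: sum = 25 = tr ✓).

Step 4 — unit eigenvector for λ_1 ≈ 11.7016: v spans the null space of (Sigma - λ_1 I), whose rows are
  r_1 = (-2.7016, -2, -1),  r_2 = (-2, -4.7016, 2),  r_3 = (-1, 2, -2.7016).
  v is orthogonal to every row, so take v ∝ r_1 × r_2 = ((-2)·(2) - (-1)·(-4.7016), (-1)·(-2) - (-2.7016)·(2), (-2.7016)·(-4.7016) - (-2)·(-2)) ≈ (-8.7016, 7.4031, 8.7016).
  Rescale (multiply by -1 so the first nonzero entry is positive): u = (8.7016, -7.4031, -8.7016).
  ||u|| = √((8.7016)² + (-7.4031)² + (-8.7016)²) = √(206.2406) ≈ 14.3611,  v_1 = u/||u|| ≈ (0.6059, -0.5155, -0.6059) (||v_1|| = 1).

λ_1 = 11.7016,  λ_2 = 8,  λ_3 = 5.2984;  v_1 ≈ (0.6059, -0.5155, -0.6059)


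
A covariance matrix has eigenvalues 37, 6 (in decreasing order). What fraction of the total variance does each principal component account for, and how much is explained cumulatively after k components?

Step 1 — total variance = trace(Sigma) = Σ λ_i = 37 + 6 = 43.

Step 2 — fraction explained by component i = λ_i / Σ λ:
  PC1: 37/43 = 0.8605
  PC2: 6/43 = 0.1395

Step 3 — cumulative fraction after k components = (λ_1 + ... + λ_k) / Σ λ:
  k = 1: 37/43 = 0.8605
  k = 2: (37 + 6)/43 = 43/43 = 1

Summary (fraction, with percent):

explained: PC1 0.8605 (86.05%), PC2 0.1395 (13.95%);  cumulative: 0.8605, 1


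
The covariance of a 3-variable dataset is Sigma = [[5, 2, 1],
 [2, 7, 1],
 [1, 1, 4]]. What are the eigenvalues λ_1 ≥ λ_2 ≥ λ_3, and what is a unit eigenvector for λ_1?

Step 1 — characteristic polynomial p(λ) = det(λI - Sigma) = λ³ - tr·λ² + c_1·λ - det, where tr = trace, c_1 = sum of the principal 2×2 minors, det = det(Sigma):
  tr = 5 + 7 + 4 = 16,
  c_1 = (5·7 - (2)²) + (5·4 - (1)²) + (7·4 - (1)²) = 31 + 19 + 27 = 77,
  det = 5·(7·4 - (1)²) - (2)·((2)·4 - (1)·(1)) + (1)·((2)·(1) - 7·(1)) = 5·(27) - (2)·(7) + (1)·(-5) = 116.
  So p(λ) = λ³ - 16λ² + 77λ - 116.
Step 2 — look for an integer root (rational root theorem: any rational root is an integer divisor of 116). Testing λ = 4:
  p(4) = 64 - 256 + 308 - 116 = 0  ✓
  Dividing out (λ - 4): p(λ) = (λ - 4)(λ² - 12λ + 29).
Step 3 — remaining eigenvalues from the quadratic λ² - 12λ + 29 = 0:
  Δ = 12² - 4·29 = 144 - 116 = 28,  λ = (12 ± √28)/2 = (12 ± 5.2915)/2 ≈ 8.6458 or 3.3542.
  Sorted: λ_1 = 8.6458,  λ_2 = 4,  λ_3 = 3.3542  (check: sum = 16 = tr ✓).

Step 4 — unit eigenvector for λ_1 ≈ 8.6458: v spans the null space of (Sigma - λ_1 I), whose rows are
  r_1 = (-3.6458, 2, 1),  r_2 = (2, -1.6458, 1),  r_3 = (1, 1, -4.6458).
  v is orthogonal to every row, so take v ∝ r_1 × r_2 = ((2)·(1) - (1)·(-1.6458), (1)·(2) - (-3.6458)·(1), (-3.6458)·(-1.6458) - (2)·(2)) ≈ (3.6458, 5.6458, 2).
  Let u = (3.6458, 5.6458, 2).
  ||u|| = √((3.6458)² + (5.6458)² + (2)²) = √(49.166) ≈ 7.0118,  v_1 = u/||u|| ≈ (0.5199, 0.8052, 0.2852) (||v_1|| = 1).

λ_1 = 8.6458,  λ_2 = 4,  λ_3 = 3.3542;  v_1 ≈ (0.5199, 0.8052, 0.2852)


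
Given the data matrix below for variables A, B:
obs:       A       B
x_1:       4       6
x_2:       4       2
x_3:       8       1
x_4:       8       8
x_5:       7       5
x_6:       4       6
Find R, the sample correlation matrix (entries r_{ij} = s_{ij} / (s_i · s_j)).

Step 1 — column means:
  mean(A) = (4 + 4 + 8 + 8 + 7 + 4) / 6 = 35/6 = 5.8333
  mean(B) = (6 + 2 + 1 + 8 + 5 + 6) / 6 = 28/6 = 4.6667

Step 2 — sample variances and covariances s[i,j] = (1/(n-1)) · Σ_k (x_{k,i} - mean_i) · (x_{k,j} - mean_j), with n-1 = 5:
  s[A,A] = ((-1.8333)·(-1.8333) + (-1.8333)·(-1.8333) + (2.1667)·(2.1667) + (2.1667)·(2.1667) + (1.1667)·(1.1667) + (-1.8333)·(-1.8333)) / 5 = 20.8333/5 = 4.1667
  s[A,B] = ((-1.8333)·(1.3333) + (-1.8333)·(-2.6667) + (2.1667)·(-3.6667) + (2.1667)·(3.3333) + (1.1667)·(0.3333) + (-1.8333)·(1.3333)) / 5 = -0.3333/5 = -0.0667
  s[B,B] = ((1.3333)·(1.3333) + (-2.6667)·(-2.6667) + (-3.6667)·(-3.6667) + (3.3333)·(3.3333) + (0.3333)·(0.3333) + (1.3333)·(1.3333)) / 5 = 35.3333/5 = 7.0667
  Sample standard deviations s_i = √(s[i,i]):
  s(A) = √(4.1667) = 2.0412
  s(B) = √(7.0667) = 2.6583

Step 3 — r_{ij} = s_{ij} / (s_i · s_j):
  r[A,A] = 1 (diagonal).
  r[A,B] = -0.0667 / (2.0412 · 2.6583) = -0.0667 / 5.4263 = -0.0123
  r[B,B] = 1 (diagonal).

R is symmetric with unit diagonal. Assembling:

R = [[1, -0.0123],
 [-0.0123, 1]]


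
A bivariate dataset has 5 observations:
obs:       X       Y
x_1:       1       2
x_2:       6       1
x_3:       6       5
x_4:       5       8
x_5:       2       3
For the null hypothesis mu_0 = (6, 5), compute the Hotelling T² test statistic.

Step 1 — sample mean vector:
  mean(X) = (1 + 6 + 6 + 5 + 2) / 5 = 20/5 = 4
  mean(Y) = (2 + 1 + 5 + 8 + 3) / 5 = 19/5 = 3.8
  x̄ = (4, 3.8),  deviation x̄ - mu_0 = (4, 3.8) - (6, 5) = (-2, -1.2).

Step 2 — sample covariance matrix, S[i,j] = (1/(n-1)) · Σ_k (x_{k,i} - mean_i) · (x_{k,j} - mean_j), divisor n-1 = 4:
  S[X,X] = ((-3)·(-3) + (2)·(2) + (2)·(2) + (1)·(1) + (-2)·(-2)) / 4 = 22/4 = 5.5
  S[X,Y] = ((-3)·(-1.8) + (2)·(-2.8) + (2)·(1.2) + (1)·(4.2) + (-2)·(-0.8)) / 4 = 8/4 = 2
  S[Y,Y] = ((-1.8)·(-1.8) + (-2.8)·(-2.8) + (1.2)·(1.2) + (4.2)·(4.2) + (-0.8)·(-0.8)) / 4 = 30.8/4 = 7.7
  S = [[5.5, 2],
 [2, 7.7]].

Step 3 — invert S. det(S) = 5.5·7.7 - (2)² = 38.35.
  S^{-1} = (1/det) · [[d, -b], [-b, a]] = [[0.2008, -0.0522],
 [-0.0522, 0.1434]].

Step 4 — quadratic form (x̄ - mu_0)^T · S^{-1} · (x̄ - mu_0):
  S^{-1} · (x̄ - mu_0) = (-0.339, -0.0678),
  (x̄ - mu_0)^T · [...] = (-2)·(-0.339) + (-1.2)·(-0.0678) = 0.7593.

Step 5 — scale by n: T² = 5 · 0.7593 = 3.7966.

T² ≈ 3.7966


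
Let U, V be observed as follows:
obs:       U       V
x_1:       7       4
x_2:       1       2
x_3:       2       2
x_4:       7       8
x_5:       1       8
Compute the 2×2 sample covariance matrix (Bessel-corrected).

Step 1 — column means:
  mean(U) = (7 + 1 + 2 + 7 + 1) / 5 = 18/5 = 3.6
  mean(V) = (4 + 2 + 2 + 8 + 8) / 5 = 24/5 = 4.8

Step 2 — sample covariance S[i,j] = (1/(n-1)) · Σ_k (x_{k,i} - mean_i) · (x_{k,j} - mean_j), with n-1 = 4.
  S[U,U] = ((3.4)·(3.4) + (-2.6)·(-2.6) + (-1.6)·(-1.6) + (3.4)·(3.4) + (-2.6)·(-2.6)) / 4 = 39.2/4 = 9.8
  S[U,V] = ((3.4)·(-0.8) + (-2.6)·(-2.8) + (-1.6)·(-2.8) + (3.4)·(3.2) + (-2.6)·(3.2)) / 4 = 11.6/4 = 2.9
  S[V,V] = ((-0.8)·(-0.8) + (-2.8)·(-2.8) + (-2.8)·(-2.8) + (3.2)·(3.2) + (3.2)·(3.2)) / 4 = 36.8/4 = 9.2

S is symmetric (S[j,i] = S[i,j]). Assembling:

S = [[9.8, 2.9],
 [2.9, 9.2]]


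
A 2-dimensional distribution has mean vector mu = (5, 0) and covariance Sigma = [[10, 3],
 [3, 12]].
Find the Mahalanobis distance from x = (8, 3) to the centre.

Step 1 — centre the observation: (x - mu) = (3, 3).

Step 2 — invert Sigma. det(Sigma) = 10·12 - (3)² = 111.
  Sigma^{-1} = (1/det) · [[d, -b], [-b, a]] = [[0.1081, -0.027],
 [-0.027, 0.0901]].

Step 3 — form the quadratic (x - mu)^T · Sigma^{-1} · (x - mu):
  Sigma^{-1} · (x - mu) = (0.2432, 0.1892).
  (x - mu)^T · [Sigma^{-1} · (x - mu)] = (3)·(0.2432) + (3)·(0.1892) = 1.2973.

Step 4 — take square root: d = √(1.2973) ≈ 1.139.

d(x, mu) = √(1.2973) ≈ 1.139


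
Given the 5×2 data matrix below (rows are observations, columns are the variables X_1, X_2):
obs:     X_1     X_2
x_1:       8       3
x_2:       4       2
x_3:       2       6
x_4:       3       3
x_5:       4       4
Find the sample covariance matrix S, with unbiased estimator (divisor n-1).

Step 1 — column means:
  mean(X_1) = (8 + 4 + 2 + 3 + 4) / 5 = 21/5 = 4.2
  mean(X_2) = (3 + 2 + 6 + 3 + 4) / 5 = 18/5 = 3.6

Step 2 — sample covariance S[i,j] = (1/(n-1)) · Σ_k (x_{k,i} - mean_i) · (x_{k,j} - mean_j), with n-1 = 4.
  S[X_1,X_1] = ((3.8)·(3.8) + (-0.2)·(-0.2) + (-2.2)·(-2.2) + (-1.2)·(-1.2) + (-0.2)·(-0.2)) / 4 = 20.8/4 = 5.2
  S[X_1,X_2] = ((3.8)·(-0.6) + (-0.2)·(-1.6) + (-2.2)·(2.4) + (-1.2)·(-0.6) + (-0.2)·(0.4)) / 4 = -6.6/4 = -1.65
  S[X_2,X_2] = ((-0.6)·(-0.6) + (-1.6)·(-1.6) + (2.4)·(2.4) + (-0.6)·(-0.6) + (0.4)·(0.4)) / 4 = 9.2/4 = 2.3

S is symmetric (S[j,i] = S[i,j]). Assembling:

S = [[5.2, -1.65],
 [-1.65, 2.3]]


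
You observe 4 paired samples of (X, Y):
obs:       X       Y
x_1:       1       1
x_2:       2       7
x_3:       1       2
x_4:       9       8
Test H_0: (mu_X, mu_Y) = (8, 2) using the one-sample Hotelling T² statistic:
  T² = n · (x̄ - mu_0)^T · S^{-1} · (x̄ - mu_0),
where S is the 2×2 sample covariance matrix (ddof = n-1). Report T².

Step 1 — sample mean vector:
  mean(X) = (1 + 2 + 1 + 9) / 4 = 13/4 = 3.25
  mean(Y) = (1 + 7 + 2 + 8) / 4 = 18/4 = 4.5
  x̄ = (3.25, 4.5),  deviation x̄ - mu_0 = (3.25, 4.5) - (8, 2) = (-4.75, 2.5).

Step 2 — sample covariance matrix, S[i,j] = (1/(n-1)) · Σ_k (x_{k,i} - mean_i) · (x_{k,j} - mean_j), divisor n-1 = 3:
  S[X,X] = ((-2.25)·(-2.25) + (-1.25)·(-1.25) + (-2.25)·(-2.25) + (5.75)·(5.75)) / 3 = 44.75/3 = 14.9167
  S[X,Y] = ((-2.25)·(-3.5) + (-1.25)·(2.5) + (-2.25)·(-2.5) + (5.75)·(3.5)) / 3 = 30.5/3 = 10.1667
  S[Y,Y] = ((-3.5)·(-3.5) + (2.5)·(2.5) + (-2.5)·(-2.5) + (3.5)·(3.5)) / 3 = 37/3 = 12.3333
  S = [[14.9167, 10.1667],
 [10.1667, 12.3333]].

Step 3 — invert S. det(S) = 14.9167·12.3333 - (10.1667)² = 80.6111.
  S^{-1} = (1/det) · [[d, -b], [-b, a]] = [[0.153, -0.1261],
 [-0.1261, 0.185]].

Step 4 — quadratic form (x̄ - mu_0)^T · S^{-1} · (x̄ - mu_0):
  S^{-1} · (x̄ - mu_0) = (-1.042, 1.0617),
  (x̄ - mu_0)^T · [...] = (-4.75)·(-1.042) + (2.5)·(1.0617) = 7.6039.

Step 5 — scale by n: T² = 4 · 7.6039 = 30.4156.

T² ≈ 30.4156


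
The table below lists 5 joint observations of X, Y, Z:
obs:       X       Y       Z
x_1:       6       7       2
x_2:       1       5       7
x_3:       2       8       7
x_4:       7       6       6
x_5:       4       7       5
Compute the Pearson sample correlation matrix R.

Step 1 — column means:
  mean(X) = (6 + 1 + 2 + 7 + 4) / 5 = 20/5 = 4
  mean(Y) = (7 + 5 + 8 + 6 + 7) / 5 = 33/5 = 6.6
  mean(Z) = (2 + 7 + 7 + 6 + 5) / 5 = 27/5 = 5.4

Step 2 — sample variances and covariances s[i,j] = (1/(n-1)) · Σ_k (x_{k,i} - mean_i) · (x_{k,j} - mean_j), with n-1 = 4:
  s[X,X] = ((2)·(2) + (-3)·(-3) + (-2)·(-2) + (3)·(3) + (0)·(0)) / 4 = 26/4 = 6.5
  s[X,Y] = ((2)·(0.4) + (-3)·(-1.6) + (-2)·(1.4) + (3)·(-0.6) + (0)·(0.4)) / 4 = 1/4 = 0.25
  s[X,Z] = ((2)·(-3.4) + (-3)·(1.6) + (-2)·(1.6) + (3)·(0.6) + (0)·(-0.4)) / 4 = -13/4 = -3.25
  s[Y,Y] = ((0.4)·(0.4) + (-1.6)·(-1.6) + (1.4)·(1.4) + (-0.6)·(-0.6) + (0.4)·(0.4)) / 4 = 5.2/4 = 1.3
  s[Y,Z] = ((0.4)·(-3.4) + (-1.6)·(1.6) + (1.4)·(1.6) + (-0.6)·(0.6) + (0.4)·(-0.4)) / 4 = -2.2/4 = -0.55
  s[Z,Z] = ((-3.4)·(-3.4) + (1.6)·(1.6) + (1.6)·(1.6) + (0.6)·(0.6) + (-0.4)·(-0.4)) / 4 = 17.2/4 = 4.3
  Sample standard deviations s_i = √(s[i,i]):
  s(X) = √(6.5) = 2.5495
  s(Y) = √(1.3) = 1.1402
  s(Z) = √(4.3) = 2.0736

Step 3 — r_{ij} = s_{ij} / (s_i · s_j):
  r[X,X] = 1 (diagonal).
  r[X,Y] = 0.25 / (2.5495 · 1.1402) = 0.25 / 2.9069 = 0.086
  r[X,Z] = -3.25 / (2.5495 · 2.0736) = -3.25 / 5.2868 = -0.6147
  r[Y,Y] = 1 (diagonal).
  r[Y,Z] = -0.55 / (1.1402 · 2.0736) = -0.55 / 2.3643 = -0.2326
  r[Z,Z] = 1 (diagonal).

R is symmetric with unit diagonal. Assembling:

R = [[1, 0.086, -0.6147],
 [0.086, 1, -0.2326],
 [-0.6147, -0.2326, 1]]


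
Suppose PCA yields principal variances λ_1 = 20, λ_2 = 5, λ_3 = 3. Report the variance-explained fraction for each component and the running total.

Step 1 — total variance = trace(Sigma) = Σ λ_i = 20 + 5 + 3 = 28.

Step 2 — fraction explained by component i = λ_i / Σ λ:
  PC1: 20/28 = 0.7143
  PC2: 5/28 = 0.1786
  PC3: 3/28 = 0.1071

Step 3 — cumulative fraction after k components = (λ_1 + ... + λ_k) / Σ λ:
  k = 1: 20/28 = 0.7143
  k = 2: (20 + 5)/28 = 25/28 = 0.8929
  k = 3: (20 + 5 + 3)/28 = 28/28 = 1

Summary (fraction, with percent):

explained: PC1 0.7143 (71.43%), PC2 0.1786 (17.86%), PC3 0.1071 (10.71%);  cumulative: 0.7143, 0.8929, 1


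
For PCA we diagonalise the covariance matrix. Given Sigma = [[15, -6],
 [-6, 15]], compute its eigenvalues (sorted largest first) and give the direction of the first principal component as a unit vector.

Step 1 — characteristic polynomial of 2×2 Sigma:
  det(Sigma - λI) = λ² - trace · λ + det = 0.
  trace = 15 + 15 = 30, det = 15·15 - (-6)² = 189.
Step 2 — discriminant:
  Δ = trace² - 4·det = 900 - 756 = 144.
Step 3 — eigenvalues:
  λ = (trace ± √Δ)/2 = (30 ± 12)/2,
  λ_1 = 21,  λ_2 = 9.

Step 4 — unit eigenvector for λ_1: solve (Sigma - λ_1 I)v = 0. First row:
  (15 - 21)·v_x + (-6)·v_y = 0, i.e. (-6)·v_x + (-6)·v_y = 0,
  so v ∝ (b, λ_1 - a) = (-6, 6); multiply by -1 so the first entry is positive: u = (6, -6).
  ||u|| = √((6)² + (-6)²) = √(72) ≈ 8.4853,
  v_1 = u/||u|| ≈ (0.7071, -0.7071) (||v_1|| = 1).

λ_1 = 21,  λ_2 = 9;  v_1 ≈ (0.7071, -0.7071)


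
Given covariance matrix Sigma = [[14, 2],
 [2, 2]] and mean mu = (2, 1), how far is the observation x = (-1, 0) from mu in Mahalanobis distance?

Step 1 — centre the observation: (x - mu) = (-3, -1).

Step 2 — invert Sigma. det(Sigma) = 14·2 - (2)² = 24.
  Sigma^{-1} = (1/det) · [[d, -b], [-b, a]] = [[0.0833, -0.0833],
 [-0.0833, 0.5833]].

Step 3 — form the quadratic (x - mu)^T · Sigma^{-1} · (x - mu):
  Sigma^{-1} · (x - mu) = (-0.1667, -0.3333).
  (x - mu)^T · [Sigma^{-1} · (x - mu)] = (-3)·(-0.1667) + (-1)·(-0.3333) = 0.8333.

Step 4 — take square root: d = √(0.8333) ≈ 0.9129.

d(x, mu) = √(0.8333) ≈ 0.9129
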